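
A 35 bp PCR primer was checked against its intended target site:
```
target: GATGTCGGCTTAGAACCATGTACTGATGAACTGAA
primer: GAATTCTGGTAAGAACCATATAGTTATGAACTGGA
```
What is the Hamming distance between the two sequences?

9

Comparing position by position, 9 positions differ: 3 (T/A), 4 (G/T), 7 (G/T), 9 (C/G), 11 (T/A), 20 (G/A), 23 (C/G), 25 (G/T), 34 (A/G).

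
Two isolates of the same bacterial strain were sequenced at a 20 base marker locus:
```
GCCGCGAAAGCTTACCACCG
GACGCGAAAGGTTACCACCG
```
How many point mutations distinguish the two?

2

Mismatches (1-based): site 2: C→A; site 11: C→G.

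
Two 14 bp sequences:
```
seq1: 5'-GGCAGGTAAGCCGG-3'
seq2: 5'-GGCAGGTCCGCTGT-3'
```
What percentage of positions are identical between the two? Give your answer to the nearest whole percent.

71%

Mismatches at positions 8, 9, 12, 14 (1-based): 4 of 14.
Identical positions: 10/14 = 71.43% → 71%.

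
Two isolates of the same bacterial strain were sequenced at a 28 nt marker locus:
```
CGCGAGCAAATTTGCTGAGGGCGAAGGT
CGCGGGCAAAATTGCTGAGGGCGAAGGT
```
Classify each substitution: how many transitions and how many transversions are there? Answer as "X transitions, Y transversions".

1 transition, 1 transversion

Transitions (purine↔purine or pyrimidine↔pyrimidine): 5 A→G.
Transversions (purine↔pyrimidine): 11 T→A.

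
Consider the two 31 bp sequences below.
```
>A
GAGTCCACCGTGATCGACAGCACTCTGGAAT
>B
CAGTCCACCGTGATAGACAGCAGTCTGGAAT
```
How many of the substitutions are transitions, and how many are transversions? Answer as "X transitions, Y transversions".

Transitions (purine↔purine or pyrimidine↔pyrimidine): none.
Transversions (purine↔pyrimidine): 1 G→C, 15 C→A, 23 C→G.

0 transitions, 3 transversions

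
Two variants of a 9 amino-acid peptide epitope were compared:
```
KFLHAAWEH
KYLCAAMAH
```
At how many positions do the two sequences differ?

4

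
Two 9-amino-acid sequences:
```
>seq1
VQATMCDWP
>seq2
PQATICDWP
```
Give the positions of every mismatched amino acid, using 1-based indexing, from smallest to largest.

1, 5

Scanning 1-based: 1: V/P; 5: M/I.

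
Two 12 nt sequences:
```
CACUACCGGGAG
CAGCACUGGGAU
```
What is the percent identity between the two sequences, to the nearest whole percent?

67%

Mismatches at positions 3, 4, 7, 12 (1-based): 4 of 12.
Identical positions: 8/12 = 66.67% → 67%.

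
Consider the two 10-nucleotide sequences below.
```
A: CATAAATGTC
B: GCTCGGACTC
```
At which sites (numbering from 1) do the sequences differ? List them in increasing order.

Differences at site 1 (C→G), site 2 (A→C), site 4 (A→C), site 5 (A→G), site 6 (A→G), site 7 (T→A), site 8 (G→C).

1, 2, 4, 5, 6, 7, 8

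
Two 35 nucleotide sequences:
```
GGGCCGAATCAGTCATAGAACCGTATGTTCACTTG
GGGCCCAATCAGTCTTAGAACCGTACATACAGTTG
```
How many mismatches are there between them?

6

The sequences differ at positions 6, 15, 26, 27, 29, 32 (1-based) — 6 in total.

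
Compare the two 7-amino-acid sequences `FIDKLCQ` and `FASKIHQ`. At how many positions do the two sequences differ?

4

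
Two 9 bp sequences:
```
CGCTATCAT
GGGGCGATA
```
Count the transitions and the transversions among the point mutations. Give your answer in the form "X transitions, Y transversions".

Mismatches (1-based):
site 1: C→G (pyrimidine→purine, transversion)
site 3: C→G (pyrimidine→purine, transversion)
site 4: T→G (pyrimidine→purine, transversion)
site 5: A→C (purine→pyrimidine, transversion)
site 6: T→G (pyrimidine→purine, transversion)
site 7: C→A (pyrimidine→purine, transversion)
site 8: A→T (purine→pyrimidine, transversion)
site 9: T→A (pyrimidine→purine, transversion)

0 transitions, 8 transversions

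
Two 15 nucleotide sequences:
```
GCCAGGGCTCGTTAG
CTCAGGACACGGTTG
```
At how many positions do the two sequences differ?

The sequences differ at positions 1, 2, 7, 9, 12, 14 (1-based) — 6 in total.

6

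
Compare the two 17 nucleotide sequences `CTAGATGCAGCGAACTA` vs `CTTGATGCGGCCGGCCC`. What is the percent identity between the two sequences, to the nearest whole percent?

59%

Mismatches at positions 3, 9, 12, 13, 14, 16, 17 (1-based): 7 of 17.
Identical positions: 10/17 = 58.82% → 59%.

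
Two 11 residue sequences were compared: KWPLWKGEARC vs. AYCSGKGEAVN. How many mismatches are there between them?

7

Mismatches (1-based): residue 1: K→A; residue 2: W→Y; residue 3: P→C; residue 4: L→S; residue 5: W→G; residue 10: R→V; residue 11: C→N.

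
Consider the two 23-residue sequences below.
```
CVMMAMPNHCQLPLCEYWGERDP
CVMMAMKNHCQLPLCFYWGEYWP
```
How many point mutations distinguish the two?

Comparing position by position, 4 residues differ: 7 (P/K), 16 (E/F), 21 (R/Y), 22 (D/W).

4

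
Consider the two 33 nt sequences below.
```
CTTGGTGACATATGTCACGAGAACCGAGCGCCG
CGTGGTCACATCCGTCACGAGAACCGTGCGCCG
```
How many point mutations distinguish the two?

5

The sequences differ at positions 2, 7, 12, 13, 27 (1-based) — 5 in total.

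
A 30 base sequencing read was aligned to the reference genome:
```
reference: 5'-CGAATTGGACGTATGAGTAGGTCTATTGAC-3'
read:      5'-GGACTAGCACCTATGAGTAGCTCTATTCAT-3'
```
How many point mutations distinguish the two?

Comparing position by position, 8 bases differ: 1 (C/G), 4 (A/C), 6 (T/A), 8 (G/C), 11 (G/C), 21 (G/C), 28 (G/C), 30 (C/T).

8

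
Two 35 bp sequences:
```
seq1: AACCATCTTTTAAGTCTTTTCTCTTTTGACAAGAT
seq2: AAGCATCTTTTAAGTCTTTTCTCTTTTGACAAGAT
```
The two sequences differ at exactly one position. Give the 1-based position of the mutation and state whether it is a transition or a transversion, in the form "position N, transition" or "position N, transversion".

The sequences differ only at position 3: C→G (pyrimidine→purine), a transversion.

position 3, transversion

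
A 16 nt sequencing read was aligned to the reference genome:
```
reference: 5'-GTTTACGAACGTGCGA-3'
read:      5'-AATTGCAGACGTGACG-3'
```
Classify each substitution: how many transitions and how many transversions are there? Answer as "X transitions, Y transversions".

5 transitions, 3 transversions

Mismatches (1-based):
base 1: G→A (purine→purine, transition)
base 2: T→A (pyrimidine→purine, transversion)
base 5: A→G (purine→purine, transition)
base 7: G→A (purine→purine, transition)
base 8: A→G (purine→purine, transition)
base 14: C→A (pyrimidine→purine, transversion)
base 15: G→C (purine→pyrimidine, transversion)
base 16: A→G (purine→purine, transition)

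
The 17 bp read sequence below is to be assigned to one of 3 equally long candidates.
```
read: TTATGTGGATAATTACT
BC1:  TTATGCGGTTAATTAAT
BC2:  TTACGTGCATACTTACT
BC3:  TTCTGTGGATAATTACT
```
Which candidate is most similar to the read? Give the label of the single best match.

BC1 differs at 3 bases; BC2 differs at 3 bases; BC3 differs at 1 base. The closest is BC3.

BC3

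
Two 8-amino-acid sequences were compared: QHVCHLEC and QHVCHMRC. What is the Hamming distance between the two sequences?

2

Mismatches (1-based): residue 6: L→M; residue 7: E→R.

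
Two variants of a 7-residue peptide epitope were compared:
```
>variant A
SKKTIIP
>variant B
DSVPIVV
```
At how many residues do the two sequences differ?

6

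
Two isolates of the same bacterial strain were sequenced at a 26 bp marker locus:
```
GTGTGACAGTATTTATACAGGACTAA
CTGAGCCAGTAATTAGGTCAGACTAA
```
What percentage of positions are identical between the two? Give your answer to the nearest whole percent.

65%

Mismatches at positions 1, 4, 6, 12, 16, 17, 18, 19, 20 (1-based): 9 of 26.
Identical positions: 17/26 = 65.38% → 65%.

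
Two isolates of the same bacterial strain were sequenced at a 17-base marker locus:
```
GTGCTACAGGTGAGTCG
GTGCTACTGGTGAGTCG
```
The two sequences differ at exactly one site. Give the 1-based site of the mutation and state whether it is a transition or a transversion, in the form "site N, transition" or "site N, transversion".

Site 8 changes A→T. A is a purine and T is a pyrimidine, so this is a transversion.

site 8, transversion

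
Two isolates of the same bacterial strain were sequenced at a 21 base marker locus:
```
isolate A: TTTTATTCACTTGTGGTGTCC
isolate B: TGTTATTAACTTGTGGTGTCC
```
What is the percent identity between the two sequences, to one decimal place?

2 positions differ (2, 8), so 19 of 21 match: 19/21 = 90.48%.

90.5%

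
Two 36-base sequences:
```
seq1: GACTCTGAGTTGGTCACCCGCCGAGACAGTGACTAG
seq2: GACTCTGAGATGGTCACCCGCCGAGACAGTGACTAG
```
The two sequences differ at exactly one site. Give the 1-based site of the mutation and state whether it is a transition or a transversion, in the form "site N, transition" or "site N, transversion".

Site 10 changes T→A. T is a pyrimidine and A is a purine, so this is a transversion.

site 10, transversion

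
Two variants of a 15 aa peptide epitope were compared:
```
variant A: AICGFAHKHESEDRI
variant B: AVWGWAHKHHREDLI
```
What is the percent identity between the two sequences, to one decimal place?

60.0%

Mismatches at positions 2, 3, 5, 10, 11, 14 (1-based): 6 of 15.
Identical positions: 9/15 = 60% → 60.0%.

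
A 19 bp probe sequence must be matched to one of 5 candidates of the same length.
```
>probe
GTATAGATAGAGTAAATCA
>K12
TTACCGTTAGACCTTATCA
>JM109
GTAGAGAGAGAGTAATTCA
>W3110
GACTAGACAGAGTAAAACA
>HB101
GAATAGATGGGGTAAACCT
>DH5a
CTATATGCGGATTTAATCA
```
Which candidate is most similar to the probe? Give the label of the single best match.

JM109

Hamming distances to probe — K12: 8; JM109: 3; W3110: 4; HB101: 5; DH5a: 7.
Smallest is JM109 with 3 mismatches.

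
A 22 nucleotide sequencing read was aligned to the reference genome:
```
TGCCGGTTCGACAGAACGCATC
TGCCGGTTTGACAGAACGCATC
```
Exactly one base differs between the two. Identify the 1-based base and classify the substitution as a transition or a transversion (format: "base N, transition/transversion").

The sequences differ only at base 9: C→T (pyrimidine→pyrimidine), a transition.

base 9, transition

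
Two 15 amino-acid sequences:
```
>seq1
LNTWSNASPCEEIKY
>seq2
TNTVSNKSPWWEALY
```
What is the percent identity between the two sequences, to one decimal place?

53.3%

7 positions differ (1, 4, 7, 10, 11, 13, 14), so 8 of 15 match: 8/15 = 53.33%.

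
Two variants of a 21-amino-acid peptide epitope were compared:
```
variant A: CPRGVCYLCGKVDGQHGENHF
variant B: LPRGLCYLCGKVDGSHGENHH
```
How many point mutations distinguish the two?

Comparing position by position, 4 positions differ: 1 (C/L), 5 (V/L), 15 (Q/S), 21 (F/H).

4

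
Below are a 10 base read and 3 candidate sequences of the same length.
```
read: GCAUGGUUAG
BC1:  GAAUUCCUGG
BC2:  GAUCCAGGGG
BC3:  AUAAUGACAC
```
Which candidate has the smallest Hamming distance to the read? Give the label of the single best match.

BC1 differs at 5 positions; BC2 differs at 8 positions; BC3 differs at 7 positions. The closest is BC1.

BC1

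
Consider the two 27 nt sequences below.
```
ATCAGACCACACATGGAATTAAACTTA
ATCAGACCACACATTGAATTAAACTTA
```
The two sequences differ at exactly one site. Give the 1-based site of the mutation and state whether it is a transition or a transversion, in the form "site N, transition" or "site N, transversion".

Site 15 changes G→T. G is a purine and T is a pyrimidine, so this is a transversion.

site 15, transversion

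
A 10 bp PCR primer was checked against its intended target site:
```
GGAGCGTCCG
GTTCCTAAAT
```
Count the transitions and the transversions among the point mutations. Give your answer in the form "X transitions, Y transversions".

Transitions (purine↔purine or pyrimidine↔pyrimidine): none.
Transversions (purine↔pyrimidine): 2 G→T, 3 A→T, 4 G→C, 6 G→T, 7 T→A, 8 C→A, 9 C→A, 10 G→T.

0 transitions, 8 transversions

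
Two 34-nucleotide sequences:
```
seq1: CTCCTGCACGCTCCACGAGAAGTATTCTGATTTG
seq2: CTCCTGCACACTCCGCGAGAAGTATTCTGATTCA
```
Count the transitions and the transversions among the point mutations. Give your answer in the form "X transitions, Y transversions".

4 transitions, 0 transversions

Transitions (purine↔purine or pyrimidine↔pyrimidine): 10 G→A, 15 A→G, 33 T→C, 34 G→A.
Transversions (purine↔pyrimidine): none.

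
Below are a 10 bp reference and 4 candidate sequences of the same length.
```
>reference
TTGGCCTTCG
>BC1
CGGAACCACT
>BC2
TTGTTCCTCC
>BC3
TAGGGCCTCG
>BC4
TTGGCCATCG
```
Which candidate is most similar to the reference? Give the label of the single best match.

BC4

Hamming distances to reference — BC1: 7; BC2: 4; BC3: 3; BC4: 1.
Smallest is BC4 with 1 mismatch.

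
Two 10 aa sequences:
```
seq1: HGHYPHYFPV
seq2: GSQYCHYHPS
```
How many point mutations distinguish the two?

6

Comparing position by position, 6 positions differ: 1 (H/G), 2 (G/S), 3 (H/Q), 5 (P/C), 8 (F/H), 10 (V/S).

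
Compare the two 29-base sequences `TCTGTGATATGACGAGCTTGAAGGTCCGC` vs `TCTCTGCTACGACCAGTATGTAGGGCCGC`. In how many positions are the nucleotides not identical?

8

Comparing position by position, 8 positions differ: 4 (G/C), 7 (A/C), 10 (T/C), 14 (G/C), 17 (C/T), 18 (T/A), 21 (A/T), 25 (T/G).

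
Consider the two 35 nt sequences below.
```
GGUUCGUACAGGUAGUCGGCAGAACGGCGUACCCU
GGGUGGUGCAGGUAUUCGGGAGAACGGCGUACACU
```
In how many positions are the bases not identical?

Mismatches (1-based): position 3: U→G; position 5: C→G; position 8: A→G; position 15: G→U; position 20: C→G; position 33: C→A.

6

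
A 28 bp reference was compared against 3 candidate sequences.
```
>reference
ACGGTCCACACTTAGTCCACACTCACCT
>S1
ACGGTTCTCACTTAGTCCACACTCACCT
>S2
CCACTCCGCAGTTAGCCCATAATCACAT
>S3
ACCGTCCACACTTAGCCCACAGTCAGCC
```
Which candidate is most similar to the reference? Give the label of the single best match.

Hamming distances to reference — S1: 2; S2: 9; S3: 5.
Smallest is S1 with 2 mismatches.

S1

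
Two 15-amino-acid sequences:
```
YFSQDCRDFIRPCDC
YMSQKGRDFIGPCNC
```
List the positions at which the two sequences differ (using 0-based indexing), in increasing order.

Differences at position 1 (F→M), position 4 (D→K), position 5 (C→G), position 10 (R→G), position 13 (D→N).

1, 4, 5, 10, 13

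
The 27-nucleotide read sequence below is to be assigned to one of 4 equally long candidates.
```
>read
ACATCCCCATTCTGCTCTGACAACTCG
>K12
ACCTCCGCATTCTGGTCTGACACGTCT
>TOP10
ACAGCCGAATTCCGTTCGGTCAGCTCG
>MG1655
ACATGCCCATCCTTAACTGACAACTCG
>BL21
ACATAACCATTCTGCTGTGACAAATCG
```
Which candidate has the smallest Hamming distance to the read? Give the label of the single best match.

BL21

Hamming distances to read — K12: 6; TOP10: 8; MG1655: 5; BL21: 4.
Smallest is BL21 with 4 mismatches.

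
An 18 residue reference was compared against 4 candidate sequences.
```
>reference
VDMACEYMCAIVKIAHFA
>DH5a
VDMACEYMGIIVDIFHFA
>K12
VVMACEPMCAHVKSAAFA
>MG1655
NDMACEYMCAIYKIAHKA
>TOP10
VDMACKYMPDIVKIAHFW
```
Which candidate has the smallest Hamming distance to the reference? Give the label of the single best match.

MG1655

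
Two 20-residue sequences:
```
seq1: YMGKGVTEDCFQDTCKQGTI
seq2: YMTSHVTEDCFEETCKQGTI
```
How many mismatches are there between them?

5

Mismatches (1-based): position 3: G→T; position 4: K→S; position 5: G→H; position 12: Q→E; position 13: D→E.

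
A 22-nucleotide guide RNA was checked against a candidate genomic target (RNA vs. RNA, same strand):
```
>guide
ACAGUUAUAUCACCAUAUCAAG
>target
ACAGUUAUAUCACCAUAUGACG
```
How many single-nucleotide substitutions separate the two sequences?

2

The sequences differ at positions 19, 21 (1-based) — 2 in total.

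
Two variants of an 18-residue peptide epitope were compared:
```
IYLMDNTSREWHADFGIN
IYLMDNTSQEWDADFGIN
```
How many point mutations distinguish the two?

2

Comparing position by position, 2 residues differ: 9 (R/Q), 12 (H/D).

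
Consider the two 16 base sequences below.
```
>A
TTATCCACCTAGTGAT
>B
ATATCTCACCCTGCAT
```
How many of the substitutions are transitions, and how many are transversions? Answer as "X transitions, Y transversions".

Mismatches (1-based):
position 1: T→A (pyrimidine→purine, transversion)
position 6: C→T (pyrimidine→pyrimidine, transition)
position 7: A→C (purine→pyrimidine, transversion)
position 8: C→A (pyrimidine→purine, transversion)
position 10: T→C (pyrimidine→pyrimidine, transition)
position 11: A→C (purine→pyrimidine, transversion)
position 12: G→T (purine→pyrimidine, transversion)
position 13: T→G (pyrimidine→purine, transversion)
position 14: G→C (purine→pyrimidine, transversion)

2 transitions, 7 transversions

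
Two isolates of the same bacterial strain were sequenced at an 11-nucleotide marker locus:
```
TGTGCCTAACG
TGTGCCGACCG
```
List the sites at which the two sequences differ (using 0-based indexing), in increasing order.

6, 8

Scanning 0-based: 6: T/G; 8: A/C.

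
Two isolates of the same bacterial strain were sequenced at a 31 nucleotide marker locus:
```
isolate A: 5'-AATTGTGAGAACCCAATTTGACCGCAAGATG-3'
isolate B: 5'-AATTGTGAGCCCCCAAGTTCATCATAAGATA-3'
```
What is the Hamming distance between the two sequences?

The sequences differ at bases 10, 11, 17, 20, 22, 24, 25, 31 (1-based) — 8 in total.

8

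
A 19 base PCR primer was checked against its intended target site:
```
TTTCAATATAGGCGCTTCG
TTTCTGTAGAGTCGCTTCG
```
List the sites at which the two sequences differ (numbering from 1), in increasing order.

Scanning 1-based: 5: A/T; 6: A/G; 9: T/G; 12: G/T.

5, 6, 9, 12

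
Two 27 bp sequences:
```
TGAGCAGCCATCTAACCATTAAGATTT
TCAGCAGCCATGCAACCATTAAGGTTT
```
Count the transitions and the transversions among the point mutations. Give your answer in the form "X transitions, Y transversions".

Mismatches (1-based):
position 2: G→C (purine→pyrimidine, transversion)
position 12: C→G (pyrimidine→purine, transversion)
position 13: T→C (pyrimidine→pyrimidine, transition)
position 24: A→G (purine→purine, transition)

2 transitions, 2 transversions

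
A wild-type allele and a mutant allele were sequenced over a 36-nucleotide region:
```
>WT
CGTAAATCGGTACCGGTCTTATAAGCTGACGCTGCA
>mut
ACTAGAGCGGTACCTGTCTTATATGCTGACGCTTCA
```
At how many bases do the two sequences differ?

7

Comparing position by position, 7 bases differ: 1 (C/A), 2 (G/C), 5 (A/G), 7 (T/G), 15 (G/T), 24 (A/T), 34 (G/T).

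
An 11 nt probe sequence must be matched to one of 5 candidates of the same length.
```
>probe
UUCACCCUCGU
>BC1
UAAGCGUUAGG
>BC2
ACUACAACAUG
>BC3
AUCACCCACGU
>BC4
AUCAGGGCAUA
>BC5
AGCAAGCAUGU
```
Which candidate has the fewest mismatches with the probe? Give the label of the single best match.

BC3

BC1 differs at 7 bases; BC2 differs at 9 bases; BC3 differs at 2 bases; BC4 differs at 8 bases; BC5 differs at 6 bases. The closest is BC3.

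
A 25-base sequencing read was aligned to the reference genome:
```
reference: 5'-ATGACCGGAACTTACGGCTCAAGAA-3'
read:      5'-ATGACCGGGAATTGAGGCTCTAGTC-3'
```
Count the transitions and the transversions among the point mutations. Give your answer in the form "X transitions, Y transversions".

Transitions (purine↔purine or pyrimidine↔pyrimidine): 9 A→G, 14 A→G.
Transversions (purine↔pyrimidine): 11 C→A, 15 C→A, 21 A→T, 24 A→T, 25 A→C.

2 transitions, 5 transversions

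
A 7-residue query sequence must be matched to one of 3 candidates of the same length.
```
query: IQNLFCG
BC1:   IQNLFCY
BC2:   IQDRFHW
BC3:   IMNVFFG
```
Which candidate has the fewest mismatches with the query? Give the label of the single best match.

BC1 differs at 1 position; BC2 differs at 4 positions; BC3 differs at 3 positions. The closest is BC1.

BC1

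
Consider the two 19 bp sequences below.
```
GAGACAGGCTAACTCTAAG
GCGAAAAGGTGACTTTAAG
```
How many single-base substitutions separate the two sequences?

6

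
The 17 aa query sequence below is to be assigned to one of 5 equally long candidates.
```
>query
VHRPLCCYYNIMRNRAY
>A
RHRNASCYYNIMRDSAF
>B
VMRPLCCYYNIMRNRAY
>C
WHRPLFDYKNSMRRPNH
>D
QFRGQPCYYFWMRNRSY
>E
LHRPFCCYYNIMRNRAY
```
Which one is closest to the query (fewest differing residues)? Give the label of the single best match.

Hamming distances to query — A: 7; B: 1; C: 9; D: 8; E: 2.
Smallest is B with 1 mismatch.

B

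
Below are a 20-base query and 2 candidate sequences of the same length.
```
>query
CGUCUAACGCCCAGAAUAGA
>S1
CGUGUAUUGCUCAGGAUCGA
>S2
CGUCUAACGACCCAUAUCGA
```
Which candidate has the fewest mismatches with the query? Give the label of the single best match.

S2

Hamming distances to query — S1: 6; S2: 5.
Smallest is S2 with 5 mismatches.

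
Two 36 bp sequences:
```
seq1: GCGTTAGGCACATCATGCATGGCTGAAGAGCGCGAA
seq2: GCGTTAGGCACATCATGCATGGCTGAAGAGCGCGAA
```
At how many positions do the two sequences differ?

The two sequences are identical at every position.

0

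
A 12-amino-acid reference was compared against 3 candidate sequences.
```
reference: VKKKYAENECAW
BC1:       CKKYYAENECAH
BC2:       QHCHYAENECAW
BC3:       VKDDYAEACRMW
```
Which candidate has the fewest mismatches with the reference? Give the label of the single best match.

BC1 differs at 3 positions; BC2 differs at 4 positions; BC3 differs at 6 positions. The closest is BC1.

BC1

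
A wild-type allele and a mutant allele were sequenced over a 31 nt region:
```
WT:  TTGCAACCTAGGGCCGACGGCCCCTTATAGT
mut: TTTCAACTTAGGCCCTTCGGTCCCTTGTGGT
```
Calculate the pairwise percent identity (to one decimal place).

Mismatches at positions 3, 8, 13, 16, 17, 21, 27, 29 (1-based): 8 of 31.
Identical positions: 23/31 = 74.19% → 74.2%.

74.2%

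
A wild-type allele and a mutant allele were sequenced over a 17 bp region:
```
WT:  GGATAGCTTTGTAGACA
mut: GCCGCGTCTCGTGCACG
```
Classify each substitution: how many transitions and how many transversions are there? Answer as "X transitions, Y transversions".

Transitions (purine↔purine or pyrimidine↔pyrimidine): 7 C→T, 8 T→C, 10 T→C, 13 A→G, 17 A→G.
Transversions (purine↔pyrimidine): 2 G→C, 3 A→C, 4 T→G, 5 A→C, 14 G→C.

5 transitions, 5 transversions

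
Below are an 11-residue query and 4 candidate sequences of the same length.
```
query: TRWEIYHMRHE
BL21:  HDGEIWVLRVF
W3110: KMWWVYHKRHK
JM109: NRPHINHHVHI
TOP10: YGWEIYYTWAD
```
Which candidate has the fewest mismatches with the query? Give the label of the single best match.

Hamming distances to query — BL21: 8; W3110: 6; JM109: 7; TOP10: 7.
Smallest is W3110 with 6 mismatches.

W3110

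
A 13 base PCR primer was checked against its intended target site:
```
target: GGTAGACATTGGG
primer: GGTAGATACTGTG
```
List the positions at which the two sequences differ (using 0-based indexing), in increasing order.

Scanning 0-based: 6: C/T; 8: T/C; 11: G/T.

6, 8, 11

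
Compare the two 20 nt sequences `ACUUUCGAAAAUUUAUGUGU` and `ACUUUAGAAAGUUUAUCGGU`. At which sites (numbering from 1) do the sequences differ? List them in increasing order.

6, 11, 17, 18

Differences at site 6 (C→A), site 11 (A→G), site 17 (G→C), site 18 (U→G).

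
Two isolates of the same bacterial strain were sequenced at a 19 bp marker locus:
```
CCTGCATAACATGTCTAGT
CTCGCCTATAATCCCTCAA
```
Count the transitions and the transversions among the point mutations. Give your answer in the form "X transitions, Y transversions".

4 transitions, 6 transversions

Transitions (purine↔purine or pyrimidine↔pyrimidine): 2 C→T, 3 T→C, 14 T→C, 18 G→A.
Transversions (purine↔pyrimidine): 6 A→C, 9 A→T, 10 C→A, 13 G→C, 17 A→C, 19 T→A.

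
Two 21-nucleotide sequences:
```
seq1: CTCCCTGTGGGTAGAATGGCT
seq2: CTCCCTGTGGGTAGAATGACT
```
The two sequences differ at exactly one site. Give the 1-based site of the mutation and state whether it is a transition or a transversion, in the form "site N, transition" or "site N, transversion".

The sequences differ only at site 19: G→A (purine→purine), a transition.

site 19, transition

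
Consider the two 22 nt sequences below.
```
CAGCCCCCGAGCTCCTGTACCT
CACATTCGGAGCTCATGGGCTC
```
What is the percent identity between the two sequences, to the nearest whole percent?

10 positions differ (3, 4, 5, 6, 8, 15, 18, 19, 21, 22), so 12 of 22 match: 12/22 = 54.55%.

55%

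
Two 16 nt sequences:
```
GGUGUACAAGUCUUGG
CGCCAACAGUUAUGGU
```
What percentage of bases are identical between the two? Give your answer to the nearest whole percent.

44%

Mismatches at positions 1, 3, 4, 5, 9, 10, 12, 14, 16 (1-based): 9 of 16.
Identical positions: 7/16 = 43.75% → 44%.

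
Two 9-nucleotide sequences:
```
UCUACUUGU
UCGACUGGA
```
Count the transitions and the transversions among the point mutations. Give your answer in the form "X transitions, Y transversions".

0 transitions, 3 transversions

Transitions (purine↔purine or pyrimidine↔pyrimidine): none.
Transversions (purine↔pyrimidine): 3 U→G, 7 U→G, 9 U→A.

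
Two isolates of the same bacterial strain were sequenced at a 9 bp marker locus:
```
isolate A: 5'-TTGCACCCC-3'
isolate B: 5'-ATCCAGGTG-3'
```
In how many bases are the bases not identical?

6

The sequences differ at bases 1, 3, 6, 7, 8, 9 (1-based) — 6 in total.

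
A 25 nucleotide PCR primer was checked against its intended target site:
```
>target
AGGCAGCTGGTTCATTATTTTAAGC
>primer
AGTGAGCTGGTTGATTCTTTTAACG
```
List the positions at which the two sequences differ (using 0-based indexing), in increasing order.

2, 3, 12, 16, 23, 24

Scanning 0-based: 2: G/T; 3: C/G; 12: C/G; 16: A/C; 23: G/C; 24: C/G.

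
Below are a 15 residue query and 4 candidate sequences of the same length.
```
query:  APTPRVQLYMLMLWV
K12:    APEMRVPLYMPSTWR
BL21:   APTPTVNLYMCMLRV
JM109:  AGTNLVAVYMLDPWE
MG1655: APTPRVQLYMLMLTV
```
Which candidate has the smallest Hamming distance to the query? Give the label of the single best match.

MG1655

Hamming distances to query — K12: 7; BL21: 4; JM109: 8; MG1655: 1.
Smallest is MG1655 with 1 mismatch.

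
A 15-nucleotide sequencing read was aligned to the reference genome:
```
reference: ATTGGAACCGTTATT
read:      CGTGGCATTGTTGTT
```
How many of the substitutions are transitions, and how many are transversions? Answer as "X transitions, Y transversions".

Mismatches (1-based):
base 1: A→C (purine→pyrimidine, transversion)
base 2: T→G (pyrimidine→purine, transversion)
base 6: A→C (purine→pyrimidine, transversion)
base 8: C→T (pyrimidine→pyrimidine, transition)
base 9: C→T (pyrimidine→pyrimidine, transition)
base 13: A→G (purine→purine, transition)

3 transitions, 3 transversions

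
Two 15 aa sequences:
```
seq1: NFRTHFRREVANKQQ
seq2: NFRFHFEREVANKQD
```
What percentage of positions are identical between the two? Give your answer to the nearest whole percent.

3 positions differ (4, 7, 15), so 12 of 15 match: 12/15 = 80%.

80%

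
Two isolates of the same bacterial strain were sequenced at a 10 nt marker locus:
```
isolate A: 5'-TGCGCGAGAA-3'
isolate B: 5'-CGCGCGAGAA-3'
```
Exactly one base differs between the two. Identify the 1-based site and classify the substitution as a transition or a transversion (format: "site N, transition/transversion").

site 1, transition

Site 1 changes T→C. T is a pyrimidine and C is a pyrimidine, so this is a transition.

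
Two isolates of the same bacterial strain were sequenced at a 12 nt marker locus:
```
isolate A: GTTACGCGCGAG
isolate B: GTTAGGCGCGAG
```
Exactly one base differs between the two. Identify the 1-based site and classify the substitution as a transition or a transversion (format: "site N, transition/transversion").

The sequences differ only at site 5: C→G (pyrimidine→purine), a transversion.

site 5, transversion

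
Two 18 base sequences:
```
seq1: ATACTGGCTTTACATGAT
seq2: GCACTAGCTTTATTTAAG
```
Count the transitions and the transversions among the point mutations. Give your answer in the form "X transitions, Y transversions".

5 transitions, 2 transversions

Mismatches (1-based):
site 1: A→G (purine→purine, transition)
site 2: T→C (pyrimidine→pyrimidine, transition)
site 6: G→A (purine→purine, transition)
site 13: C→T (pyrimidine→pyrimidine, transition)
site 14: A→T (purine→pyrimidine, transversion)
site 16: G→A (purine→purine, transition)
site 18: T→G (pyrimidine→purine, transversion)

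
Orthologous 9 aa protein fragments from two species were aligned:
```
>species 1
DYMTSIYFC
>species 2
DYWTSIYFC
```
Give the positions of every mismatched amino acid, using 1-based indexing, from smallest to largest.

3

Scanning 1-based: 3: M/W.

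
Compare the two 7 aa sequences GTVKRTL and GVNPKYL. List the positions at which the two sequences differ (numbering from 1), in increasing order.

2, 3, 4, 5, 6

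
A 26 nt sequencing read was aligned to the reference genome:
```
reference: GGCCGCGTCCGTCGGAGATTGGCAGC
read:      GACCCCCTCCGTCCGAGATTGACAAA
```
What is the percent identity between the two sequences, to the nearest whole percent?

73%

7 positions differ (2, 5, 7, 14, 22, 25, 26), so 19 of 26 match: 19/26 = 73.08%.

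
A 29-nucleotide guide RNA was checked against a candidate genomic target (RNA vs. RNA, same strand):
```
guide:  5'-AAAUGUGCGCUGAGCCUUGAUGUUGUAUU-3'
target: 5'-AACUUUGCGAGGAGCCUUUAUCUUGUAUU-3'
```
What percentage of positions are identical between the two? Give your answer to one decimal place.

79.3%

Mismatches at positions 3, 5, 10, 11, 19, 22 (1-based): 6 of 29.
Identical positions: 23/29 = 79.31% → 79.3%.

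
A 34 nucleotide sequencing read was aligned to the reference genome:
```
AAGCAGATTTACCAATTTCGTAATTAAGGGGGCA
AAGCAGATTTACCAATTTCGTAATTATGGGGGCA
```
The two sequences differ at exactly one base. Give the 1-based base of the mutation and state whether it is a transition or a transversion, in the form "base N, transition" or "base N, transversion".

The sequences differ only at base 27: A→T (purine→pyrimidine), a transversion.

base 27, transversion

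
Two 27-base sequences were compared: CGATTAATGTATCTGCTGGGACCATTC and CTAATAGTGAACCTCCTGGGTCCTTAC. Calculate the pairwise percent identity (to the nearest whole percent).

67%

Mismatches at positions 2, 4, 7, 10, 12, 15, 21, 24, 26 (1-based): 9 of 27.
Identical positions: 18/27 = 66.67% → 67%.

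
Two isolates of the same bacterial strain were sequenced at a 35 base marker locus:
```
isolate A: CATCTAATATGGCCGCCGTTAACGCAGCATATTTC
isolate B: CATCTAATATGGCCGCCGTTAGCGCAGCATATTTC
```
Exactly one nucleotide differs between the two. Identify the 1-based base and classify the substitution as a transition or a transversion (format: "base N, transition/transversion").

The sequences differ only at base 22: A→G (purine→purine), a transition.

base 22, transition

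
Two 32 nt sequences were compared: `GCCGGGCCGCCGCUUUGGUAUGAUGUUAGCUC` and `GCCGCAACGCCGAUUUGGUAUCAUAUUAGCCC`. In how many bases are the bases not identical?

The sequences differ at bases 5, 6, 7, 13, 22, 25, 31 (1-based) — 7 in total.

7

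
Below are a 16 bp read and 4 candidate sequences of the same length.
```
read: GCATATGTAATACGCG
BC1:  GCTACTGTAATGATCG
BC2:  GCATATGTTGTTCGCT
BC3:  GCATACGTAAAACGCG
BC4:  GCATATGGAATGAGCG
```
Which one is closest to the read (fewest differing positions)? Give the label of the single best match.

BC1 differs at 6 positions; BC2 differs at 4 positions; BC3 differs at 2 positions; BC4 differs at 3 positions. The closest is BC3.

BC3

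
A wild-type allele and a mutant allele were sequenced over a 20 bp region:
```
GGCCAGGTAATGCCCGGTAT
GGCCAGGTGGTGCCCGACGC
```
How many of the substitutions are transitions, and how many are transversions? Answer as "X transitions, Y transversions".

6 transitions, 0 transversions

Mismatches (1-based):
position 9: A→G (purine→purine, transition)
position 10: A→G (purine→purine, transition)
position 17: G→A (purine→purine, transition)
position 18: T→C (pyrimidine→pyrimidine, transition)
position 19: A→G (purine→purine, transition)
position 20: T→C (pyrimidine→pyrimidine, transition)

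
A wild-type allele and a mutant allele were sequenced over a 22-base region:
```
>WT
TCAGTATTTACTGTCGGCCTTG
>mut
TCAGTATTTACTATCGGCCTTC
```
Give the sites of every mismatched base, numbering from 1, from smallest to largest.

Differences at site 13 (G→A), site 22 (G→C).

13, 22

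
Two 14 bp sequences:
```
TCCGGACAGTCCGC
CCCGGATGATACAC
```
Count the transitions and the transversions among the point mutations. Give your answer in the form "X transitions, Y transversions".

Mismatches (1-based):
position 1: T→C (pyrimidine→pyrimidine, transition)
position 7: C→T (pyrimidine→pyrimidine, transition)
position 8: A→G (purine→purine, transition)
position 9: G→A (purine→purine, transition)
position 11: C→A (pyrimidine→purine, transversion)
position 13: G→A (purine→purine, transition)

5 transitions, 1 transversion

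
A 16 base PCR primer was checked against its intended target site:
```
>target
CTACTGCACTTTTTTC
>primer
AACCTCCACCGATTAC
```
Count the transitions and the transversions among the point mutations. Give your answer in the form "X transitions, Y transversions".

1 transition, 7 transversions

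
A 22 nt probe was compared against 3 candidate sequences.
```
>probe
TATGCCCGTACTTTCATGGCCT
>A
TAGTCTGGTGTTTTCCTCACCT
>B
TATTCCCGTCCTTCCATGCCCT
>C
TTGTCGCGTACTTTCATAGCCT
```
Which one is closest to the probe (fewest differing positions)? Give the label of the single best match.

B

Hamming distances to probe — A: 9; B: 4; C: 5.
Smallest is B with 4 mismatches.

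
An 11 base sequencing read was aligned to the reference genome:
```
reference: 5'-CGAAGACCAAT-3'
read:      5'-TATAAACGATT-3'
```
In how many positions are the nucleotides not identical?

6

Mismatches (1-based): position 1: C→T; position 2: G→A; position 3: A→T; position 5: G→A; position 8: C→G; position 10: A→T.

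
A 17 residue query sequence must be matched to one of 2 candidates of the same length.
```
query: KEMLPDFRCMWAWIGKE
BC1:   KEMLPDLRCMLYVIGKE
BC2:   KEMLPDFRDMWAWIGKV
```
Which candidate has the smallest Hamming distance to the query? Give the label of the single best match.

BC2

Hamming distances to query — BC1: 4; BC2: 2.
Smallest is BC2 with 2 mismatches.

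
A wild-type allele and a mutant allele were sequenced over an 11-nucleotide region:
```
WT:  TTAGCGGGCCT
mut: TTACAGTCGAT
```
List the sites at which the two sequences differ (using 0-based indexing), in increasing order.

Differences at site 3 (G→C), site 4 (C→A), site 6 (G→T), site 7 (G→C), site 8 (C→G), site 9 (C→A).

3, 4, 6, 7, 8, 9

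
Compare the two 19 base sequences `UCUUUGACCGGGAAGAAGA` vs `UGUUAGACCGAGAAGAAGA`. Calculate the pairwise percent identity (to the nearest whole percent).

3 positions differ (2, 5, 11), so 16 of 19 match: 16/19 = 84.21%.

84%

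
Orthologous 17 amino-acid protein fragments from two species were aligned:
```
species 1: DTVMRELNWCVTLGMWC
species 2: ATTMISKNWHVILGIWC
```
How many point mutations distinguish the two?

8

Comparing position by position, 8 positions differ: 1 (D/A), 3 (V/T), 5 (R/I), 6 (E/S), 7 (L/K), 10 (C/H), 12 (T/I), 15 (M/I).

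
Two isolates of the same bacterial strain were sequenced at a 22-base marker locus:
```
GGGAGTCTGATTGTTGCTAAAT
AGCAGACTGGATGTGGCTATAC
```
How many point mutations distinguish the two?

The sequences differ at positions 1, 3, 6, 10, 11, 15, 20, 22 (1-based) — 8 in total.

8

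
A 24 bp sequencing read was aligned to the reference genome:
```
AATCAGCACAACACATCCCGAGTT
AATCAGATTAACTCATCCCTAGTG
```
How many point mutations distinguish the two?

The sequences differ at sites 7, 8, 9, 13, 20, 24 (1-based) — 6 in total.

6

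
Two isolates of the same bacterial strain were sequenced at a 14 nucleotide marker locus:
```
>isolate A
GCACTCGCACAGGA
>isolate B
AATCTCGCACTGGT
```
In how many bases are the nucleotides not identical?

5

The sequences differ at bases 1, 2, 3, 11, 14 (1-based) — 5 in total.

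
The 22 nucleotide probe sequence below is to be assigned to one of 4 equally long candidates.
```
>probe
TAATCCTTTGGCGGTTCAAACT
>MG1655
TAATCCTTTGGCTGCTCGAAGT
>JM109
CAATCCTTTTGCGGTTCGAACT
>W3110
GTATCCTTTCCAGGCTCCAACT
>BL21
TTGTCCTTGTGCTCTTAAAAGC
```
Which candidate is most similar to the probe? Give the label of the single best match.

Hamming distances to probe — MG1655: 4; JM109: 3; W3110: 7; BL21: 9.
Smallest is JM109 with 3 mismatches.

JM109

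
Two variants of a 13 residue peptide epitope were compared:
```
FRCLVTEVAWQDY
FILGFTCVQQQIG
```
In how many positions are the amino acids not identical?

9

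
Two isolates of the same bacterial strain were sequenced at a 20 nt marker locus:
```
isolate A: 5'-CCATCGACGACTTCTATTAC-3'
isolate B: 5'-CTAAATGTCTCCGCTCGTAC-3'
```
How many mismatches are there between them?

The sequences differ at sites 2, 4, 5, 6, 7, 8, 9, 10, 12, 13, 16, 17 (1-based) — 12 in total.

12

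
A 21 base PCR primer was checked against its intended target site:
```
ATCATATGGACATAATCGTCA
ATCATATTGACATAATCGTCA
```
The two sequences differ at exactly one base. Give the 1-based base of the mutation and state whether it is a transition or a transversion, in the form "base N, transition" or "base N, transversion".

Base 8 changes G→T. G is a purine and T is a pyrimidine, so this is a transversion.

base 8, transversion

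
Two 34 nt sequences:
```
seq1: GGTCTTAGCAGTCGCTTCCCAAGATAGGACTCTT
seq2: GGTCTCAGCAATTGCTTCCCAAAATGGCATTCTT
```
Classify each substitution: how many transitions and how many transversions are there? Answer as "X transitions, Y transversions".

Transitions (purine↔purine or pyrimidine↔pyrimidine): 6 T→C, 11 G→A, 13 C→T, 23 G→A, 26 A→G, 30 C→T.
Transversions (purine↔pyrimidine): 28 G→C.

6 transitions, 1 transversion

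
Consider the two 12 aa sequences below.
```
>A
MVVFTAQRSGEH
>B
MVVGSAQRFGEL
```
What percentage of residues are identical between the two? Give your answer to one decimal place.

4 positions differ (4, 5, 9, 12), so 8 of 12 match: 8/12 = 66.67%.

66.7%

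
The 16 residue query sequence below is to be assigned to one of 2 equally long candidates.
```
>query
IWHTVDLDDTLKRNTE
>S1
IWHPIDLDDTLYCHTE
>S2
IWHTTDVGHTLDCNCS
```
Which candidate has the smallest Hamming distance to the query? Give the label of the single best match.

S1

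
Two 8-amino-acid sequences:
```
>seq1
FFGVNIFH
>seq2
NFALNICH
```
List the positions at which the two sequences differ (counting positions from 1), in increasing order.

Scanning 1-based: 1: F/N; 3: G/A; 4: V/L; 7: F/C.

1, 3, 4, 7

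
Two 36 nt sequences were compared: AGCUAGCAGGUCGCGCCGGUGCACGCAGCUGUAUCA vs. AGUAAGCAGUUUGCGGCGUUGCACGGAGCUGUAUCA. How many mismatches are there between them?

7

The sequences differ at bases 3, 4, 10, 12, 16, 19, 26 (1-based) — 7 in total.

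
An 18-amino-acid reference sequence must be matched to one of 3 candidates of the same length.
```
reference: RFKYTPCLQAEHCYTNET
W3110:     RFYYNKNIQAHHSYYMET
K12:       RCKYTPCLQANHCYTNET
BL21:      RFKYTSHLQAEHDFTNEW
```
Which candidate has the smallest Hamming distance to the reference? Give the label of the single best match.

K12

W3110 differs at 9 residues; K12 differs at 2 residues; BL21 differs at 5 residues. The closest is K12.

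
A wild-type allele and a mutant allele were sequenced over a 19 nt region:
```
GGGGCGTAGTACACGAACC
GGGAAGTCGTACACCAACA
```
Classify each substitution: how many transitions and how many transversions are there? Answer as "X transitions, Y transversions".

Transitions (purine↔purine or pyrimidine↔pyrimidine): 4 G→A.
Transversions (purine↔pyrimidine): 5 C→A, 8 A→C, 15 G→C, 19 C→A.

1 transition, 4 transversions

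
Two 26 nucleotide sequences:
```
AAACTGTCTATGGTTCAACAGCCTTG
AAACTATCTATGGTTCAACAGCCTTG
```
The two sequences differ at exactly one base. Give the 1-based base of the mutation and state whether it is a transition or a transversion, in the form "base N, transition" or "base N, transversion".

base 6, transition

Base 6 changes G→A. G is a purine and A is a purine, so this is a transition.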